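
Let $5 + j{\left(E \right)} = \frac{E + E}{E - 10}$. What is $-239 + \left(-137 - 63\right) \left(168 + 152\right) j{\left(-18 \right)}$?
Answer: $\frac{1662327}{7} \approx 2.3748 \cdot 10^{5}$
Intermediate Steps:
$j{\left(E \right)} = -5 + \frac{2 E}{-10 + E}$ ($j{\left(E \right)} = -5 + \frac{E + E}{E - 10} = -5 + \frac{2 E}{-10 + E}$)
$-239 + \left(-137 - 63\right) \left(168 + 152\right) j{\left(-18 \right)} = -239 + \left(-137 - 63\right) \left(168 + 152\right) \frac{50 - -54}{-10 - 18} = -239 + \left(-200\right) 320 \frac{50 + 54}{-28} = -239 - 64000 \left(\left(- \frac{1}{28}\right) 104\right) = -239 - - \frac{1664000}{7} = -239 + \frac{1664000}{7} = \frac{1662327}{7}$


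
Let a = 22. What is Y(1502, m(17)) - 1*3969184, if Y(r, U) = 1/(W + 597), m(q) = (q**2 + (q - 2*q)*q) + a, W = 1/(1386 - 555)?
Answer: -1969143935041/496108 ≈ -3.9692e+6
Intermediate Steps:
W = 1/831 ≈ 0.0012034
m(q) = 22 (m(q) = (q**2 + (q - 2*q)*q) + 22 = (q**2 + (-q)*q) + 22 = (q**2 - q**2) + 22 = 0 + 22 = 22)
Y(r, U) = 831/496108 (Y(r, U) = 1/(1/831 + 597) = 1/(496108/831) = 831/496108)
Y(1502, m(17)) - 1*3969184 = 831/496108 - 1*3969184 = 831/496108 - 3969184 = -1969143935041/496108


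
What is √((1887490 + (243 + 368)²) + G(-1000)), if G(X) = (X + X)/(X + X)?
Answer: 2*√565203 ≈ 1503.6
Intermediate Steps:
G(X) = 1 (G(X) = (2*X)/((2*X)) = (2*X)*(1/(2*X)) = 1)
√((1887490 + (243 + 368)²) + G(-1000)) = √((1887490 + (243 + 368)²) + 1) = √((1887490 + 611²) + 1) = √((1887490 + 373321) + 1) = √(2260811 + 1) = √2260812 = 2*√565203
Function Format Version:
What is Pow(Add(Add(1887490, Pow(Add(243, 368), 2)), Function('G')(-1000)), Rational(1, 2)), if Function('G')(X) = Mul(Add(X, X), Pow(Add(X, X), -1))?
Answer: Mul(2, Pow(565203, Rational(1, 2))) ≈ 1503.6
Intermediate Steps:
Function('G')(X) = 1 (Function('G')(X) = Mul(Mul(2, X), Pow(Mul(2, X), -1)) = Mul(Mul(2, X), Mul(Rational(1, 2), Pow(X, -1))) = 1)
Pow(Add(Add(1887490, Pow(Add(243, 368), 2)), Function('G')(-1000)), Rational(1, 2)) = Pow(Add(Add(1887490, Pow(Add(243, 368), 2)), 1), Rational(1, 2)) = Pow(Add(Add(1887490, Pow(611, 2)), 1), Rational(1, 2)) = Pow(Add(Add(1887490, 373321), 1), Rational(1, 2)) = Pow(Add(2260811, 1), Rational(1, 2)) = Pow(2260812, Rational(1, 2)) = Mul(2, Pow(565203, Rational(1, 2)))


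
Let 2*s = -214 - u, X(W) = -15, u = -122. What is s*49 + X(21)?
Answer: -2269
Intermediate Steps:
s = -46 (s = (-214 - 1*(-122))/2 = (-214 + 122)/2 = (1/2)*(-92) = -46)
s*49 + X(21) = -46*49 - 15 = -2254 - 15 = -2269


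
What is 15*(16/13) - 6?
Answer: 162/13 ≈ 12.462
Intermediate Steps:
15*(16/13) - 6 = 240/13 - 6 = 162/13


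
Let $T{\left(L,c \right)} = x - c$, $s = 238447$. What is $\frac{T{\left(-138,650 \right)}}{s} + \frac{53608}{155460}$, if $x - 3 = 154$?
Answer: $\frac{3176506249}{9267242655} \approx 0.34277$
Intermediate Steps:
$x = 157$ ($x = 3 + 154 = 157$)
$T{\left(L,c \right)} = 157 - c$
$\frac{T{\left(-138,650 \right)}}{s} + \frac{53608}{155460} = \frac{157 - 650}{238447} + \frac{53608}{155460} = \left(157 - 650\right) \frac{1}{238447} + 53608 \cdot \frac{1}{155460} = \left(-493\right) \frac{1}{238447} + \frac{13402}{38865} = - \frac{493}{238447} + \frac{13402}{38865} = \frac{3176506249}{9267242655}$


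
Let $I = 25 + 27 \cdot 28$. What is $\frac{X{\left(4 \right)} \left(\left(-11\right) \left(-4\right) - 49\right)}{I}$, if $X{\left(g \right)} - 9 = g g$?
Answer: $- \frac{125}{781} \approx -0.16005$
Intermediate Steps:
$X{\left(g \right)} = 9 + g^{2}$ ($X{\left(g \right)} = 9 + g g = 9 + g^{2}$)
$I = 781$ ($I = 25 + 756 = 781$)
$\frac{X{\left(4 \right)} \left(\left(-11\right) \left(-4\right) - 49\right)}{I} = \frac{\left(9 + 4^{2}\right) \left(\left(-11\right) \left(-4\right) - 49\right)}{781} = \left(9 + 16\right) \left(44 - 49\right) \frac{1}{781} = 25 \left(-5\right) \frac{1}{781} = \left(-125\right) \frac{1}{781} = - \frac{125}{781}$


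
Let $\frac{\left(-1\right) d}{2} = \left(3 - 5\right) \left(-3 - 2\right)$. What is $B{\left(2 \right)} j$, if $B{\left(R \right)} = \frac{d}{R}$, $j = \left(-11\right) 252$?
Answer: $27720$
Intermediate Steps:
$j = -2772$
$d = -20$ ($d = - 2 \left(3 - 5\right) \left(-3 - 2\right) = - 2 \left(\left(-2\right) \left(-5\right)\right) = \left(-2\right) 10 = -20$)
$B{\left(R \right)} = - \frac{20}{R}$
$B{\left(2 \right)} j = - \frac{20}{2} \left(-2772\right) = \left(-20\right) \frac{1}{2} \left(-2772\right) = \left(-10\right) \left(-2772\right) = 27720$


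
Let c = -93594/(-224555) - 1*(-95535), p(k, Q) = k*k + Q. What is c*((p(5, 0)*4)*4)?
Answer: 1716236441520/44911 ≈ 3.8214e+7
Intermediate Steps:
p(k, Q) = Q + k**2 (p(k, Q) = k**2 + Q = Q + k**2)
c = 21452955519/224555 (c = -93594*(-1/224555) + 95535 = 93594/224555 + 95535 = 21452955519/224555 ≈ 95535.)
c*((p(5, 0)*4)*4) = 21452955519*(((0 + 5**2)*4)*4)/224555 = 21452955519*(((0 + 25)*4)*4)/224555 = 21452955519*((25*4)*4)/224555 = 21452955519*(100*4)/224555 = (21452955519/224555)*400 = 1716236441520/44911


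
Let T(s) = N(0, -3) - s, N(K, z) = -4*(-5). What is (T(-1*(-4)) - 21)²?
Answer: 25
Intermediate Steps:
N(K, z) = 20
T(s) = 20 - s
(T(-1*(-4)) - 21)² = ((20 - (-1)*(-4)) - 21)² = ((20 - 1*4) - 21)² = ((20 - 4) - 21)² = (16 - 21)² = (-5)² = 25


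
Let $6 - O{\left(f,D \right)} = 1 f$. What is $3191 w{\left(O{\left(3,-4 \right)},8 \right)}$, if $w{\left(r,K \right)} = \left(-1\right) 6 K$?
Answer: $-153168$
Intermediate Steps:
$O{\left(f,D \right)} = 6 - f$ ($O{\left(f,D \right)} = 6 - 1 f = 6 - f$)
$w{\left(r,K \right)} = - 6 K$
$3191 w{\left(O{\left(3,-4 \right)},8 \right)} = 3191 \left(\left(-6\right) 8\right) = 3191 \left(-48\right) = -153168$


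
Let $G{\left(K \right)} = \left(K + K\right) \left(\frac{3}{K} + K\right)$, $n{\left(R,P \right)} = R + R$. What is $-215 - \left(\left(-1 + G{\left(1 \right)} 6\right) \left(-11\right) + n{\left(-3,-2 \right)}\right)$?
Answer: $308$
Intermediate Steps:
$n{\left(R,P \right)} = 2 R$
$G{\left(K \right)} = 2 K \left(K + \frac{3}{K}\right)$
$-215 - \left(\left(-1 + G{\left(1 \right)} 6\right) \left(-11\right) + n{\left(-3,-2 \right)}\right) = -215 - \left(\left(-1 + \left(6 + 2 \cdot 1^{2}\right) 6\right) \left(-11\right) + 2 \left(-3\right)\right) = -215 - \left(\left(-1 + \left(6 + 2 \cdot 1\right) 6\right) \left(-11\right) - 6\right) = -215 - \left(\left(-1 + \left(6 + 2\right) 6\right) \left(-11\right) - 6\right) = -215 - \left(\left(-1 + 8 \cdot 6\right) \left(-11\right) - 6\right) = -215 - \left(\left(-1 + 48\right) \left(-11\right) - 6\right) = -215 - \left(47 \left(-11\right) - 6\right) = -215 - \left(-517 - 6\right) = -215 - -523 = -215 + 523 = 308$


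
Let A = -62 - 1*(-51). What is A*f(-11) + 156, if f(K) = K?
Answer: 277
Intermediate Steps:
A = -11 (A = -62 + 51 = -11)
A*f(-11) + 156 = -11*(-11) + 156 = 121 + 156 = 277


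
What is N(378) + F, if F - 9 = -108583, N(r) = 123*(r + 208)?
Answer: -36496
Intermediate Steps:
N(r) = 25584 + 123*r (N(r) = 123*(208 + r) = 25584 + 123*r)
F = -108574 (F = 9 - 108583 = -108574)
N(378) + F = (25584 + 123*378) - 108574 = (25584 + 46494) - 108574 = 72078 - 108574 = -36496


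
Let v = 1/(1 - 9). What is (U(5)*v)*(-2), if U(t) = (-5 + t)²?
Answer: 0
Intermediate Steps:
v = -⅛ (v = 1/(-8) = -⅛ ≈ -0.12500)
(U(5)*v)*(-2) = ((-5 + 5)²*(-⅛))*(-2) = (0²*(-⅛))*(-2) = (0*(-⅛))*(-2) = 0*(-2) = 0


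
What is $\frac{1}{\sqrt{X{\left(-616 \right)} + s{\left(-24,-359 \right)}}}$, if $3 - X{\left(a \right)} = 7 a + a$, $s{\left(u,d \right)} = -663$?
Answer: $\frac{\sqrt{1067}}{2134} \approx 0.015307$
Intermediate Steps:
$X{\left(a \right)} = 3 - 8 a$ ($X{\left(a \right)} = 3 - \left(7 a + a\right) = 3 - 8 a$)
$\frac{1}{\sqrt{X{\left(-616 \right)} + s{\left(-24,-359 \right)}}} = \frac{1}{\sqrt{\left(3 - -4928\right) - 663}} = \frac{1}{\sqrt{\left(3 + 4928\right) - 663}} = \frac{1}{\sqrt{4931 - 663}} = \frac{1}{\sqrt{4268}} = \frac{1}{2 \sqrt{1067}} = \frac{\sqrt{1067}}{2134}$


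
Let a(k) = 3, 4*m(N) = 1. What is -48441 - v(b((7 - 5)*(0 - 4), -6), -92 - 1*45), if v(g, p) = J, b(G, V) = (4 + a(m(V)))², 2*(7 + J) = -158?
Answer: -48355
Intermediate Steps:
m(N) = ¼ (m(N) = (¼)*1 = ¼)
J = -86 (J = -7 + (½)*(-158) = -7 - 79 = -86)
b(G, V) = 49 (b(G, V) = (4 + 3)² = 7² = 49)
v(g, p) = -86
-48441 - v(b((7 - 5)*(0 - 4), -6), -92 - 1*45) = -48441 - 1*(-86) = -48441 + 86 = -48355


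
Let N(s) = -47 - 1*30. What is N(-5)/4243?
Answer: -77/4243 ≈ -0.018148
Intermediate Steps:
N(s) = -77 (N(s) = -47 - 30 = -77)
N(-5)/4243 = -77/4243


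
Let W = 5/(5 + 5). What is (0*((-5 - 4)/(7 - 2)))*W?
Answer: 0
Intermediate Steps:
W = ½ (W = 5/10 = (⅒)*5 = ½ ≈ 0.50000)
(0*((-5 - 4)/(7 - 2)))*W = (0*((-5 - 4)/(7 - 2)))*(½) = (0*(-9/5))*(½) = 0*(½) = 0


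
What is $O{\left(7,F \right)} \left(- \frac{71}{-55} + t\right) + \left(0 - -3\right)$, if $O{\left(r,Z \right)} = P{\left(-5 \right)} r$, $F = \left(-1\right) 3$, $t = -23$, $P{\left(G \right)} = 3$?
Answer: $- \frac{24909}{55} \approx -452.89$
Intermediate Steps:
$F = -3$
$O{\left(r,Z \right)} = 3 r$
$O{\left(7,F \right)} \left(- \frac{71}{-55} + t\right) + \left(0 - -3\right) = 3 \cdot 7 \left(- \frac{71}{-55} - 23\right) + \left(0 - -3\right) = 21 \left(\left(-71\right) \left(- \frac{1}{55}\right) - 23\right) + \left(0 + 3\right) = 21 \left(\frac{71}{55} - 23\right) + 3 = 21 \left(- \frac{1194}{55}\right) + 3 = - \frac{25074}{55} + 3 = - \frac{24909}{55}$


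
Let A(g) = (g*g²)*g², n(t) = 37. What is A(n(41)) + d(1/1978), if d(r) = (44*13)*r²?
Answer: 67826780564940/978121 ≈ 6.9344e+7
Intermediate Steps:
A(g) = g⁵ (A(g) = g³*g² = g⁵)
d(r) = 572*r²
A(n(41)) + d(1/1978) = 37⁵ + 572*(1/1978)² = 69343957 + 572*(1/1978)² = 69343957 + 572*(1/3912484) = 69343957 + 143/978121 = 67826780564940/978121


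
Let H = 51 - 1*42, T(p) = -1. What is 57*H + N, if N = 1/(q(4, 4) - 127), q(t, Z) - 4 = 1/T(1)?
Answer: 63611/124 ≈ 512.99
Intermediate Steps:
q(t, Z) = 3 (q(t, Z) = 4 + 1/(-1) = 4 - 1 = 3)
N = -1/124 (N = 1/(3 - 127) = 1/(-124) = -1/124 ≈ -0.0080645)
H = 9 (H = 51 - 42 = 9)
57*H + N = 57*9 - 1/124 = 513 - 1/124 = 63611/124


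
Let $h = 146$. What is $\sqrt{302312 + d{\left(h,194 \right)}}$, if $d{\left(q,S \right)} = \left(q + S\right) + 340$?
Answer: $4 \sqrt{18937} \approx 550.45$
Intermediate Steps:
$d{\left(q,S \right)} = 340 + S + q$ ($d{\left(q,S \right)} = \left(S + q\right) + 340 = 340 + S + q$)
$\sqrt{302312 + d{\left(h,194 \right)}} = \sqrt{302312 + \left(340 + 194 + 146\right)} = \sqrt{302312 + 680} = \sqrt{302992} = 4 \sqrt{18937}$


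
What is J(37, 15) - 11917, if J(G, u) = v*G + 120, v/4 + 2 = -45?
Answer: -18753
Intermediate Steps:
v = -188 (v = -8 + 4*(-45) = -8 - 180 = -188)
J(G, u) = 120 - 188*G (J(G, u) = -188*G + 120 = 120 - 188*G)
J(37, 15) - 11917 = (120 - 188*37) - 11917 = (120 - 6956) - 11917 = -6836 - 11917 = -18753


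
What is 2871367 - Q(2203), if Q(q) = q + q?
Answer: 2866961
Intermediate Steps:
Q(q) = 2*q
2871367 - Q(2203) = 2871367 - 2*2203 = 2871367 - 1*4406 = 2871367 - 4406 = 2866961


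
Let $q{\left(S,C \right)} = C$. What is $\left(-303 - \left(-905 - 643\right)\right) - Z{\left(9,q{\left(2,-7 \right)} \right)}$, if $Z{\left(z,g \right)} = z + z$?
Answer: $1227$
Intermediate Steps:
$Z{\left(z,g \right)} = 2 z$
$\left(-303 - \left(-905 - 643\right)\right) - Z{\left(9,q{\left(2,-7 \right)} \right)} = \left(-303 - \left(-905 - 643\right)\right) - 2 \cdot 9 = \left(-303 - \left(-905 - 643\right)\right) - 18 = \left(-303 - -1548\right) - 18 = \left(-303 + 1548\right) - 18 = 1245 - 18 = 1227$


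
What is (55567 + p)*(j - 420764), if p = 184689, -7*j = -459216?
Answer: -597308129792/7 ≈ -8.5330e+10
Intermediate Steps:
j = 459216/7 (j = -⅐*(-459216) = 459216/7 ≈ 65602.)
(55567 + p)*(j - 420764) = (55567 + 184689)*(459216/7 - 420764) = 240256*(-2486132/7) = -597308129792/7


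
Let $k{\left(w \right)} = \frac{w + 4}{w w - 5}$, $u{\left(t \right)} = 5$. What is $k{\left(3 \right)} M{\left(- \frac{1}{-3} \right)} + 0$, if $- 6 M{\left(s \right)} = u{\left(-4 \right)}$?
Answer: $- \frac{35}{24} \approx -1.4583$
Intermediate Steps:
$M{\left(s \right)} = - \frac{5}{6}$ ($M{\left(s \right)} = \left(- \frac{1}{6}\right) 5 = - \frac{5}{6}$)
$k{\left(w \right)} = \frac{4 + w}{-5 + w^{2}}$ ($k{\left(w \right)} = \frac{4 + w}{w^{2} - 5} = \frac{4 + w}{-5 + w^{2}}$)
$k{\left(3 \right)} M{\left(- \frac{1}{-3} \right)} + 0 = \frac{4 + 3}{-5 + 3^{2}} \left(- \frac{5}{6}\right) + 0 = \frac{1}{-5 + 9} \cdot 7 \left(- \frac{5}{6}\right) + 0 = \frac{1}{4} \cdot 7 \left(- \frac{5}{6}\right) + 0 = \frac{7}{4} \left(- \frac{5}{6}\right) + 0 = - \frac{35}{24} + 0 = - \frac{35}{24}$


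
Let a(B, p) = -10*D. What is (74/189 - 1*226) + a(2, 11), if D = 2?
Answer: -46420/189 ≈ -245.61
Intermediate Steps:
a(B, p) = -20 (a(B, p) = -10*2 = -20)
(74/189 - 1*226) + a(2, 11) = (74/189 - 1*226) - 20 = (74*(1/189) - 226) - 20 = (74/189 - 226) - 20 = -42640/189 - 20 = -46420/189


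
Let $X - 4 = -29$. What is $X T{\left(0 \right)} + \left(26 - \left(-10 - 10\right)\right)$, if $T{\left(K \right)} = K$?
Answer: $46$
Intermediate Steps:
$X = -25$ ($X = 4 - 29 = -25$)
$X T{\left(0 \right)} + \left(26 - \left(-10 - 10\right)\right) = \left(-25\right) 0 + \left(26 - \left(-10 - 10\right)\right) = 0 + \left(26 - \left(-10 - 10\right)\right) = 0 + \left(26 - -20\right) = 0 + \left(26 + 20\right) = 0 + 46 = 46$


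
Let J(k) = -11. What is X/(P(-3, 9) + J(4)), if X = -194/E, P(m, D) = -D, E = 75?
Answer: 97/750 ≈ 0.12933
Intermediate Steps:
X = -194/75 ≈ -2.5867
X/(P(-3, 9) + J(4)) = -194/(75*(-1*9 - 11)) = -194/(75*(-9 - 11)) = -194/75/(-20) = -194/75*(-1/20) = 97/750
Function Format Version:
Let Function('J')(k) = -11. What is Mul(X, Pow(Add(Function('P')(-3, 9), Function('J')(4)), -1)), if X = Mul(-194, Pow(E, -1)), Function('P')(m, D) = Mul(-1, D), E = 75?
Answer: Rational(97, 750) ≈ 0.12933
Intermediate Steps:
X = Rational(-194, 75) (X = Mul(-194, Pow(75, -1)) = Mul(-194, Rational(1, 75)) = Rational(-194, 75) ≈ -2.5867)
Mul(X, Pow(Add(Function('P')(-3, 9), Function('J')(4)), -1)) = Mul(Rational(-194, 75), Pow(Add(Mul(-1, 9), -11), -1)) = Mul(Rational(-194, 75), Pow(Add(-9, -11), -1)) = Mul(Rational(-194, 75), Pow(-20, -1)) = Mul(Rational(-194, 75), Rational(-1, 20)) = Rational(97, 750)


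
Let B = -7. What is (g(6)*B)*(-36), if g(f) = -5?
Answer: -1260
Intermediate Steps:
(g(6)*B)*(-36) = -5*(-7)*(-36) = 35*(-36) = -1260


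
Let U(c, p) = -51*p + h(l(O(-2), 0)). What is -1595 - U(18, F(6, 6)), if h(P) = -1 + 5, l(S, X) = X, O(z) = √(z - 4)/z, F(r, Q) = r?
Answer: -1293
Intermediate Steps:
O(z) = √(-4 + z)/z
h(P) = 4
U(c, p) = 4 - 51*p (U(c, p) = -51*p + 4 = 4 - 51*p)
-1595 - U(18, F(6, 6)) = -1595 - (4 - 51*6) = -1595 - (4 - 306) = -1595 - 1*(-302) = -1595 + 302 = -1293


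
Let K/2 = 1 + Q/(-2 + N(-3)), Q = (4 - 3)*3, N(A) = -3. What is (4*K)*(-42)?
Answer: -672/5 ≈ -134.40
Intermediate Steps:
Q = 3 (Q = 1*3 = 3)
K = 4/5 (K = 2*(1 + 3/(-2 - 3)) = 2*(1 + 3/(-5)) = 2*(1 + 3*(-1/5)) = 2*(1 - 3/5) = 2*(2/5) = 4/5 ≈ 0.80000)
(4*K)*(-42) = (4*(4/5))*(-42) = (16/5)*(-42) = -672/5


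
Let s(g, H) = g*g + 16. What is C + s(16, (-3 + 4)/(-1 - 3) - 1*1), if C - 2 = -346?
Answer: -72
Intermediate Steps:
C = -344 (C = 2 - 346 = -344)
s(g, H) = 16 + g**2 (s(g, H) = g**2 + 16 = 16 + g**2)
C + s(16, (-3 + 4)/(-1 - 3) - 1*1) = -344 + (16 + 16**2) = -344 + (16 + 256) = -344 + 272 = -72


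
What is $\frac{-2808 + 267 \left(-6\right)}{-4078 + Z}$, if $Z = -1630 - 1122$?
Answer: $\frac{441}{683} \approx 0.64568$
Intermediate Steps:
$Z = -2752$
$\frac{-2808 + 267 \left(-6\right)}{-4078 + Z} = \frac{-2808 + 267 \left(-6\right)}{-4078 - 2752} = \frac{-2808 - 1602}{-6830} = \left(-4410\right) \left(- \frac{1}{6830}\right) = \frac{441}{683}$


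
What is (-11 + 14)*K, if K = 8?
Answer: 24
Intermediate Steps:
(-11 + 14)*K = (-11 + 14)*8 = 3*8 = 24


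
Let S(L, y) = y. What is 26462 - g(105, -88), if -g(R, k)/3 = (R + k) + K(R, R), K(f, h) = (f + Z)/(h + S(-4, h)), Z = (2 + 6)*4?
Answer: 1856047/70 ≈ 26515.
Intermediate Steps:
Z = 32 (Z = 8*4 = 32)
K(f, h) = (32 + f)/(2*h) (K(f, h) = (f + 32)/(h + h) = (32 + f)/((2*h)) = (32 + f)*(1/(2*h)) = (32 + f)/(2*h))
g(R, k) = -3*R - 3*k - 3*(32 + R)/(2*R) (g(R, k) = -3*((R + k) + (32 + R)/(2*R)) = -3*(R + k + (32 + R)/(2*R)) = -3*R - 3*k - 3*(32 + R)/(2*R))
26462 - g(105, -88) = 26462 - (-3/2 - 48/105 - 3*105 - 3*(-88)) = 26462 - (-3/2 - 48*1/105 - 315 + 264) = 26462 - (-3/2 - 16/35 - 315 + 264) = 26462 - 1*(-3707/70) = 26462 + 3707/70 = 1856047/70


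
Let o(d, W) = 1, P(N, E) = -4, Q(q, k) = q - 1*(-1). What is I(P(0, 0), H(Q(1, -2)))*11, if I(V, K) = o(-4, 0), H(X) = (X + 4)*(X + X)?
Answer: 11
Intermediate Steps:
Q(q, k) = 1 + q (Q(q, k) = q + 1 = 1 + q)
H(X) = 2*X*(4 + X) (H(X) = (4 + X)*(2*X) = 2*X*(4 + X))
I(V, K) = 1
I(P(0, 0), H(Q(1, -2)))*11 = 1*11 = 11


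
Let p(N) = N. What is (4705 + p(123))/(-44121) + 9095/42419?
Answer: 196481563/1871568699 ≈ 0.10498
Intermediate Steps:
(4705 + p(123))/(-44121) + 9095/42419 = (4705 + 123)/(-44121) + 9095/42419 = 4828*(-1/44121) + 9095*(1/42419) = -4828/44121 + 9095/42419 = 196481563/1871568699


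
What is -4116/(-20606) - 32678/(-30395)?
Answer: 399234344/313159685 ≈ 1.2749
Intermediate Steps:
-4116/(-20606) - 32678/(-30395) = -4116*(-1/20606) - 32678*(-1/30395) = 2058/10303 + 32678/30395 = 399234344/313159685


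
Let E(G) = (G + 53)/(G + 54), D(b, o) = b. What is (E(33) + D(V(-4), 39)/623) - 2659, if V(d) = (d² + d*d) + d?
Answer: -20580635/7743 ≈ -2658.0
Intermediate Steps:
V(d) = d + 2*d² (V(d) = (d² + d²) + d = 2*d² + d = d + 2*d²)
E(G) = (53 + G)/(54 + G)
(E(33) + D(V(-4), 39)/623) - 2659 = ((53 + 33)/(54 + 33) - 4*(1 + 2*(-4))/623) - 2659 = (86/87 - 4*(1 - 8)*(1/623)) - 2659 = ((1/87)*86 - 4*(-7)*(1/623)) - 2659 = (86/87 + 28*(1/623)) - 2659 = (86/87 + 4/89) - 2659 = 8002/7743 - 2659 = -20580635/7743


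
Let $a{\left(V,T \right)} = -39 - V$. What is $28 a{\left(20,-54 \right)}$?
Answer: $-1652$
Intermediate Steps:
$28 a{\left(20,-54 \right)} = 28 \left(-39 - 20\right) = 28 \left(-59\right) = -1652$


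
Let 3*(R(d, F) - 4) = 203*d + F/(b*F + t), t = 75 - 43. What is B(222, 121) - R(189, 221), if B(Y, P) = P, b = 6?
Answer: -51625949/4074 ≈ -12672.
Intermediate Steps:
t = 32
R(d, F) = 4 + 203*d/3 + F/(3*(32 + 6*F)) (R(d, F) = 4 + (203*d + F/(6*F + 32))/3 = 4 + (203*d + F/(32 + 6*F))/3 = 4 + (203*d/3 + F/(3*(32 + 6*F))) = 4 + 203*d/3 + F/(3*(32 + 6*F)))
B(222, 121) - R(189, 221) = 121 - (384 + 73*221 + 6496*189 + 1218*221*189)/(6*(16 + 3*221)) = 121 - (384 + 16133 + 1227744 + 50874642)/(6*(16 + 663)) = 121 - 52118903/(6*679) = 121 - 1*52118903/4074 = 121 - 52118903/4074 = -51625949/4074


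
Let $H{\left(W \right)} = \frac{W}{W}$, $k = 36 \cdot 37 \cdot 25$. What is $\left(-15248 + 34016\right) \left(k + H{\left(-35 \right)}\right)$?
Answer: $624993168$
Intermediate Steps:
$k = 33300$ ($k = 1332 \cdot 25 = 33300$)
$H{\left(W \right)} = 1$
$\left(-15248 + 34016\right) \left(k + H{\left(-35 \right)}\right) = \left(-15248 + 34016\right) \left(33300 + 1\right) = 18768 \cdot 33301 = 624993168$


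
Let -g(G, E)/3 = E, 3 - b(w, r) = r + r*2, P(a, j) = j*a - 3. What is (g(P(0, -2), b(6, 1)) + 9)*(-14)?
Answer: -126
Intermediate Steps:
P(a, j) = -3 + a*j (P(a, j) = a*j - 3 = -3 + a*j)
b(w, r) = 3 - 3*r (b(w, r) = 3 - (r + r*2) = 3 - (r + 2*r) = 3 - 3*r)
g(G, E) = -3*E
(g(P(0, -2), b(6, 1)) + 9)*(-14) = (-3*(3 - 3*1) + 9)*(-14) = (-3*(3 - 3) + 9)*(-14) = (-3*0 + 9)*(-14) = (0 + 9)*(-14) = 9*(-14) = -126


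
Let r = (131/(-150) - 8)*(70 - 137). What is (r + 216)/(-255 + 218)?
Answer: -121577/5550 ≈ -21.906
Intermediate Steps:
r = 89177/150 (r = (131*(-1/150) - 8)*(-67) = (-131/150 - 8)*(-67) = -1331/150*(-67) = 89177/150 ≈ 594.51)
(r + 216)/(-255 + 218) = (89177/150 + 216)/(-255 + 218) = (121577/150)/(-37) = (121577/150)*(-1/37) = -121577/5550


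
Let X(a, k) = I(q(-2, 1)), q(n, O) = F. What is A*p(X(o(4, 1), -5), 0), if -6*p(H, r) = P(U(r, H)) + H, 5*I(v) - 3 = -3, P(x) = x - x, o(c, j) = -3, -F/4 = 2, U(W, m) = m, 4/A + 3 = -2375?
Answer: 0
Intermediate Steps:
A = -2/1189 (A = 4/(-3 - 2375) = 4/(-2378) = 4*(-1/2378) = -2/1189 ≈ -0.0016821)
F = -8 (F = -4*2 = -8)
q(n, O) = -8
P(x) = 0
I(v) = 0 (I(v) = 3/5 + (1/5)*(-3) = 3/5 - 3/5 = 0)
X(a, k) = 0
p(H, r) = -H/6 (p(H, r) = -(0 + H)/6 = -H/6)
A*p(X(o(4, 1), -5), 0) = -(-1)*0/3567 = -2/1189*0 = 0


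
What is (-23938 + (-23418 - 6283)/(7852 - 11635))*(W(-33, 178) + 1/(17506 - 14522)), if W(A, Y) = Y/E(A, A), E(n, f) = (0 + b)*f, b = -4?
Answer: -924922052401/28655352 ≈ -32277.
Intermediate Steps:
E(n, f) = -4*f (E(n, f) = (0 - 4)*f = -4*f)
W(A, Y) = -Y/(4*A) (W(A, Y) = Y/((-4*A)) = Y*(-1/(4*A)) = -Y/(4*A))
(-23938 + (-23418 - 6283)/(7852 - 11635))*(W(-33, 178) + 1/(17506 - 14522)) = (-23938 + (-23418 - 6283)/(7852 - 11635))*(-¼*178/(-33) + 1/(17506 - 14522)) = (-23938 - 29701/(-3783))*(-¼*178*(-1/33) + 1/2984) = (-23938 - 29701*(-1/3783))*(89/66 + 1/2984) = (-23938 + 29701/3783)*(132821/98472) = -90527753/3783*132821/98472 = -924922052401/28655352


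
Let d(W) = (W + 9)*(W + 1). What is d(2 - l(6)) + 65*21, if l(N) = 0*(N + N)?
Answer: 1398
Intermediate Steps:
l(N) = 0 (l(N) = 0*(2*N) = 0)
d(W) = (1 + W)*(9 + W) (d(W) = (9 + W)*(1 + W) = (1 + W)*(9 + W))
d(2 - l(6)) + 65*21 = (9 + (2 - 1*0)² + 10*(2 - 1*0)) + 65*21 = (9 + (2 + 0)² + 10*(2 + 0)) + 1365 = (9 + 2² + 10*2) + 1365 = (9 + 4 + 20) + 1365 = 33 + 1365 = 1398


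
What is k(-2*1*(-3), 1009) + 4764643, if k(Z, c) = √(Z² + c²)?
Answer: 4764643 + √1018117 ≈ 4.7656e+6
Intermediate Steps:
k(-2*1*(-3), 1009) + 4764643 = √((-2*1*(-3))² + 1009²) + 4764643 = √((-2*(-3))² + 1018081) + 4764643 = √(6² + 1018081) + 4764643 = √(36 + 1018081) + 4764643 = √1018117 + 4764643 = 4764643 + √1018117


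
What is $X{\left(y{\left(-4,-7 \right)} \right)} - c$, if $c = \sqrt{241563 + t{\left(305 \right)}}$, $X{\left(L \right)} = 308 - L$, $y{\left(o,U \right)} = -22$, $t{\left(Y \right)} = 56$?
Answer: $330 - 7 \sqrt{4931} \approx -161.55$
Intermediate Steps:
$c = 7 \sqrt{4931}$ ($c = \sqrt{241563 + 56} = \sqrt{241619} = 7 \sqrt{4931} \approx 491.55$)
$X{\left(y{\left(-4,-7 \right)} \right)} - c = \left(308 - -22\right) - 7 \sqrt{4931} = \left(308 + 22\right) - 7 \sqrt{4931} = 330 - 7 \sqrt{4931}$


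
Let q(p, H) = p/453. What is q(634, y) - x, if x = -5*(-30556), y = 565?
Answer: -69208706/453 ≈ -1.5278e+5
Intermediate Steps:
q(p, H) = p/453 (q(p, H) = p*(1/453) = p/453)
x = 152780
q(634, y) - x = (1/453)*634 - 1*152780 = 634/453 - 152780 = -69208706/453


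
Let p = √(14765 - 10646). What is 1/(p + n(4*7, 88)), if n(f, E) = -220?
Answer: -220/44281 - √4119/44281 ≈ -0.0064176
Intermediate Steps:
p = √4119 ≈ 64.179
1/(p + n(4*7, 88)) = 1/(√4119 - 220) = 1/(-220 + √4119)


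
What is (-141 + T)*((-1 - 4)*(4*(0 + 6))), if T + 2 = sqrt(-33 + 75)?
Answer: 17160 - 120*sqrt(42) ≈ 16382.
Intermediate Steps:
T = -2 + sqrt(42) (T = -2 + sqrt(-33 + 75) = -2 + sqrt(42) ≈ 4.4807)
(-141 + T)*((-1 - 4)*(4*(0 + 6))) = (-141 + (-2 + sqrt(42)))*((-1 - 4)*(4*(0 + 6))) = (-143 + sqrt(42))*(-20*6) = (-143 + sqrt(42))*(-5*24) = (-143 + sqrt(42))*(-120) = 17160 - 120*sqrt(42)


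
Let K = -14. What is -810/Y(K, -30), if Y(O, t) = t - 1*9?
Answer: 270/13 ≈ 20.769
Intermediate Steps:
Y(O, t) = -9 + t (Y(O, t) = t - 9 = -9 + t)
-810/Y(K, -30) = -810/(-9 - 30) = -810/(-39) = -810*(-1)/39 = -1*(-270/13) = 270/13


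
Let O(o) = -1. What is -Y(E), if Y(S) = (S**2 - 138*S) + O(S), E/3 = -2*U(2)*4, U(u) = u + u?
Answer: -22463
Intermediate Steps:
U(u) = 2*u
E = -96 (E = 3*(-4*2*4) = 3*(-2*4*4) = 3*(-8*4) = 3*(-32) = -96)
Y(S) = -1 + S**2 - 138*S (Y(S) = (S**2 - 138*S) - 1 = -1 + S**2 - 138*S)
-Y(E) = -(-1 + (-96)**2 - 138*(-96)) = -(-1 + 9216 + 13248) = -1*22463 = -22463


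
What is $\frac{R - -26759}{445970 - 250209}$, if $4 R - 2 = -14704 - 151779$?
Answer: $- \frac{59445}{783044} \approx -0.075915$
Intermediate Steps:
$R = - \frac{166481}{4}$ ($R = \frac{1}{2} + \frac{-14704 - 151779}{4} = \frac{1}{2} + \frac{1}{4} \left(-166483\right) = \frac{1}{2} - \frac{166483}{4} = - \frac{166481}{4} \approx -41620.0$)
$\frac{R - -26759}{445970 - 250209} = \frac{- \frac{166481}{4} - -26759}{445970 - 250209} = \frac{- \frac{166481}{4} + \left(-135877 + 162636\right)}{195761} = \left(- \frac{166481}{4} + 26759\right) \frac{1}{195761} = \left(- \frac{59445}{4}\right) \frac{1}{195761} = - \frac{59445}{783044}$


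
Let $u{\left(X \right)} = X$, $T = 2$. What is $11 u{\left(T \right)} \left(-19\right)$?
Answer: $-418$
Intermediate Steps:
$11 u{\left(T \right)} \left(-19\right) = 11 \cdot 2 \left(-19\right) = 22 \left(-19\right) = -418$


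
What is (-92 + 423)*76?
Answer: 25156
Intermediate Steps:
(-92 + 423)*76 = 331*76 = 25156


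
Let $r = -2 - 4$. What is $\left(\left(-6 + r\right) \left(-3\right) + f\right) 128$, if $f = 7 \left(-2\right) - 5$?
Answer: $2176$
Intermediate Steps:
$r = -6$ ($r = -2 - 4 = -6$)
$f = -19$ ($f = -14 - 5 = -19$)
$\left(\left(-6 + r\right) \left(-3\right) + f\right) 128 = \left(\left(-6 - 6\right) \left(-3\right) - 19\right) 128 = \left(\left(-12\right) \left(-3\right) - 19\right) 128 = \left(36 - 19\right) 128 = 17 \cdot 128 = 2176$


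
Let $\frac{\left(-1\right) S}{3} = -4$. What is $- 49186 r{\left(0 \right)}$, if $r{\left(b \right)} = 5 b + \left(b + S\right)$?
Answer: $-590232$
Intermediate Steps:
$S = 12$ ($S = \left(-3\right) \left(-4\right) = 12$)
$r{\left(b \right)} = 12 + 6 b$ ($r{\left(b \right)} = 5 b + \left(b + 12\right) = 5 b + \left(12 + b\right) = 12 + 6 b$)
$- 49186 r{\left(0 \right)} = - 49186 \left(12 + 6 \cdot 0\right) = - 49186 \left(12 + 0\right) = \left(-49186\right) 12 = -590232$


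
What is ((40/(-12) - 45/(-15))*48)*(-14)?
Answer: 224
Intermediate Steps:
((40/(-12) - 45/(-15))*48)*(-14) = ((40*(-1/12) - 45*(-1/15))*48)*(-14) = ((-10/3 + 3)*48)*(-14) = -⅓*48*(-14) = -16*(-14) = 224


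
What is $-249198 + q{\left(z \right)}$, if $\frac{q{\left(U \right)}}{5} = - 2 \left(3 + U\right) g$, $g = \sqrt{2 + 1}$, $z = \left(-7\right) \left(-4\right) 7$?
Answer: $-249198 - 1990 \sqrt{3} \approx -2.5264 \cdot 10^{5}$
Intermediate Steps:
$z = 196$ ($z = 28 \cdot 7 = 196$)
$g = \sqrt{3} \approx 1.732$
$q{\left(U \right)} = 5 \sqrt{3} \left(-6 - 2 U\right)$ ($q{\left(U \right)} = 5 - 2 \left(3 + U\right) \sqrt{3} = 5 \left(-6 - 2 U\right) \sqrt{3} = 5 \sqrt{3} \left(-6 - 2 U\right)$)
$-249198 + q{\left(z \right)} = -249198 + 10 \sqrt{3} \left(-3 - 196\right) = -249198 + 10 \sqrt{3} \left(-199\right) = -249198 - 1990 \sqrt{3}$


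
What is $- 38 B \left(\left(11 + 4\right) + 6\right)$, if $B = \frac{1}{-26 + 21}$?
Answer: $\frac{798}{5} \approx 159.6$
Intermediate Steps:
$B = - \frac{1}{5}$ ($B = \frac{1}{-5} = - \frac{1}{5} \approx -0.2$)
$- 38 B \left(\left(11 + 4\right) + 6\right) = \left(-38\right) \left(- \frac{1}{5}\right) \left(\left(11 + 4\right) + 6\right) = \frac{38 \left(15 + 6\right)}{5} = \frac{38}{5} \cdot 21 = \frac{798}{5}$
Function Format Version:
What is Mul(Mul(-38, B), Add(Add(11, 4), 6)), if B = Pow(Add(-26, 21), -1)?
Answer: Rational(798, 5) ≈ 159.60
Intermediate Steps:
B = Rational(-1, 5) (B = Pow(-5, -1) = Rational(-1, 5) ≈ -0.20000)
Mul(Mul(-38, B), Add(Add(11, 4), 6)) = Mul(Mul(-38, Rational(-1, 5)), Add(Add(11, 4), 6)) = Mul(Rational(38, 5), Add(15, 6)) = Mul(Rational(38, 5), 21) = Rational(798, 5)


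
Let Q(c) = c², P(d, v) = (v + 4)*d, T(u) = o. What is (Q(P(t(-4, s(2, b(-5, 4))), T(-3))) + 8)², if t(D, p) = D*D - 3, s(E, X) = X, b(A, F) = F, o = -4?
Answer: 64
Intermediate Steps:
t(D, p) = -3 + D² (t(D, p) = D² - 3 = -3 + D²)
T(u) = -4
P(d, v) = d*(4 + v) (P(d, v) = (4 + v)*d = d*(4 + v))
(Q(P(t(-4, s(2, b(-5, 4))), T(-3))) + 8)² = (((-3 + (-4)²)*(4 - 4))² + 8)² = (((-3 + 16)*0)² + 8)² = ((13*0)² + 8)² = (0² + 8)² = (0 + 8)² = 8² = 64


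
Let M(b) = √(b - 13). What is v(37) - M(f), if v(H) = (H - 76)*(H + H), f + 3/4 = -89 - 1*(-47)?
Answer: -2886 - I*√223/2 ≈ -2886.0 - 7.4666*I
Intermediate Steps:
f = -171/4 (f = -¾ + (-89 - 1*(-47)) = -¾ + (-89 + 47) = -¾ - 42 = -171/4 ≈ -42.750)
v(H) = 2*H*(-76 + H) (v(H) = (-76 + H)*(2*H) = 2*H*(-76 + H))
M(b) = √(-13 + b)
v(37) - M(f) = 2*37*(-76 + 37) - √(-13 - 171/4) = 2*37*(-39) - √(-223/4) = -2886 - I*√223/2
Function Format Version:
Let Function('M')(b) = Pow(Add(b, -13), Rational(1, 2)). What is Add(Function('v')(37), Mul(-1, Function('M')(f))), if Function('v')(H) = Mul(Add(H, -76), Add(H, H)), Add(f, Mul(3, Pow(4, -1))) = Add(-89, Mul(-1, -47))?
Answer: Add(-2886, Mul(Rational(-1, 2), I, Pow(223, Rational(1, 2)))) ≈ Add(-2886.0, Mul(-7.4666, I))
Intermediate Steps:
f = Rational(-171, 4) (f = Add(Rational(-3, 4), Add(-89, Mul(-1, -47))) = Add(Rational(-3, 4), Add(-89, 47)) = Add(Rational(-3, 4), -42) = Rational(-171, 4) ≈ -42.750)
Function('v')(H) = Mul(2, H, Add(-76, H)) (Function('v')(H) = Mul(Add(-76, H), Mul(2, H)) = Mul(2, H, Add(-76, H)))
Function('M')(b) = Pow(Add(-13, b), Rational(1, 2))
Add(Function('v')(37), Mul(-1, Function('M')(f))) = Add(Mul(2, 37, Add(-76, 37)), Mul(-1, Pow(Add(-13, Rational(-171, 4)), Rational(1, 2)))) = Add(Mul(2, 37, -39), Mul(-1, Pow(Rational(-223, 4), Rational(1, 2)))) = Add(-2886, Mul(-1, Mul(Rational(1, 2), I, Pow(223, Rational(1, 2))))) = Add(-2886, Mul(Rational(-1, 2), I, Pow(223, Rational(1, 2))))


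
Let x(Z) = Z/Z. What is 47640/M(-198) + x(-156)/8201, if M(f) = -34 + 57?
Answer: 390695663/188623 ≈ 2071.3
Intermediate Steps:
x(Z) = 1
M(f) = 23
47640/M(-198) + x(-156)/8201 = 47640/23 + 1/8201 = 390695663/188623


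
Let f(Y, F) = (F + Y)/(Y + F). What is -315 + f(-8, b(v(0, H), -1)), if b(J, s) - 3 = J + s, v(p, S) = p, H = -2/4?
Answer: -314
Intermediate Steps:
H = -1/2 (H = -2*1/4 = -1/2 ≈ -0.50000)
b(J, s) = 3 + J + s (b(J, s) = 3 + (J + s) = 3 + J + s)
f(Y, F) = 1 (f(Y, F) = (F + Y)/(F + Y) = 1)
-315 + f(-8, b(v(0, H), -1)) = -315 + 1 = -314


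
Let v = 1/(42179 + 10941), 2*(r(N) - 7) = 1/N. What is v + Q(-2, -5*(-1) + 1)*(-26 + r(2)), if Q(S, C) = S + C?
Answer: -3983999/53120 ≈ -75.000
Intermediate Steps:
Q(S, C) = C + S
r(N) = 7 + 1/(2*N)
v = 1/53120 ≈ 1.8825e-5
v + Q(-2, -5*(-1) + 1)*(-26 + r(2)) = 1/53120 + ((-5*(-1) + 1) - 2)*(-26 + (7 + (1/2)/2)) = 1/53120 + ((5 + 1) - 2)*(-26 + (7 + (1/2)*(1/2))) = 1/53120 + (6 - 2)*(-26 + (7 + 1/4)) = 1/53120 + 4*(-26 + 29/4) = 1/53120 + 4*(-75/4) = 1/53120 - 75 = -3983999/53120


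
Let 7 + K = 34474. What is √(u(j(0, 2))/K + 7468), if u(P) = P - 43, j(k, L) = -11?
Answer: √985754292826/11489 ≈ 86.418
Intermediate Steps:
K = 34467 (K = -7 + 34474 = 34467)
u(P) = -43 + P
√(u(j(0, 2))/K + 7468) = √((-43 - 11)/34467 + 7468) = √(-54*1/34467 + 7468) = √(-18/11489 + 7468) = √(85799834/11489) = √985754292826/11489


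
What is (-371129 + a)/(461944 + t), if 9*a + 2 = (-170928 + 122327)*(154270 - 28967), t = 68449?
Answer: -6093191266/4773537 ≈ -1276.5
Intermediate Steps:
a = -6089851105/9 (a = -2/9 + ((-170928 + 122327)*(154270 - 28967))/9 = -2/9 + (-48601*125303)/9 = -2/9 + (⅑)*(-6089851103) = -2/9 - 6089851103/9 = -6089851105/9 ≈ -6.7665e+8)
(-371129 + a)/(461944 + t) = (-371129 - 6089851105/9)/(461944 + 68449) = -6093191266/9/530393 = -6093191266/9*1/530393 = -6093191266/4773537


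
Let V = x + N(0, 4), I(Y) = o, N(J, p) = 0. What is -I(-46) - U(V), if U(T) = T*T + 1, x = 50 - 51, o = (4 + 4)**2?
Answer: -66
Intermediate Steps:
o = 64 (o = 8**2 = 64)
x = -1
I(Y) = 64
V = -1 (V = -1 + 0 = -1)
U(T) = 1 + T**2 (U(T) = T**2 + 1 = 1 + T**2)
-I(-46) - U(V) = -1*64 - (1 + (-1)**2) = -64 - (1 + 1) = -64 - 1*2 = -64 - 2 = -66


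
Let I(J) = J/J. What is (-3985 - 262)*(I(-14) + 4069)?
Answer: -17285290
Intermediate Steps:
I(J) = 1
(-3985 - 262)*(I(-14) + 4069) = (-3985 - 262)*(1 + 4069) = -4247*4070 = -17285290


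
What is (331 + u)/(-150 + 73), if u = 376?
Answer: -101/11 ≈ -9.1818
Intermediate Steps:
(331 + u)/(-150 + 73) = (331 + 376)/(-150 + 73) = 707/(-77) = 707*(-1/77) = -101/11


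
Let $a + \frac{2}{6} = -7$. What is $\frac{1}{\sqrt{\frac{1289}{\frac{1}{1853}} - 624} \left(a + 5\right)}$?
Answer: $- \frac{3 \sqrt{2387893}}{16715251} \approx -0.00027734$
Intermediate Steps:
$a = - \frac{22}{3}$ ($a = - \frac{1}{3} - 7 = - \frac{22}{3} \approx -7.3333$)
$\frac{1}{\sqrt{\frac{1289}{\frac{1}{1853}} - 624} \left(a + 5\right)} = \frac{1}{\sqrt{\frac{1289}{\frac{1}{1853}} - 624} \left(- \frac{22}{3} + 5\right)} = \frac{1}{\sqrt{1289 \frac{1}{\frac{1}{1853}} - 624} \left(- \frac{7}{3}\right)} = \frac{1}{\sqrt{1289 \cdot 1853 - 624}} \left(- \frac{3}{7}\right) = \frac{1}{\sqrt{2388517 - 624}} \left(- \frac{3}{7}\right) = \frac{1}{\sqrt{2387893}} \left(- \frac{3}{7}\right) = \frac{\sqrt{2387893}}{2387893} \left(- \frac{3}{7}\right) = - \frac{3 \sqrt{2387893}}{16715251}$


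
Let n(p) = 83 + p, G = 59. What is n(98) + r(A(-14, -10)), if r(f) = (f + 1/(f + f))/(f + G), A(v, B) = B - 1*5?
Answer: 21679/120 ≈ 180.66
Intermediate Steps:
A(v, B) = -5 + B (A(v, B) = B - 5 = -5 + B)
r(f) = (f + 1/(2*f))/(59 + f) (r(f) = (f + 1/(f + f))/(f + 59) = (f + 1/(2*f))/(59 + f))
n(98) + r(A(-14, -10)) = (83 + 98) + (½ + (-5 - 10)²)/((-5 - 10)*(59 + (-5 - 10))) = 181 + (½ + (-15)²)/((-15)*(59 - 15)) = 181 - 1/15*(½ + 225)/44 = 181 - 1/15*1/44*451/2 = 181 - 41/120 = 21679/120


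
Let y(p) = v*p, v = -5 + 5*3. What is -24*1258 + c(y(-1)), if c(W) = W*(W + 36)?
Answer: -30452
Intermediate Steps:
v = 10 (v = -5 + 15 = 10)
y(p) = 10*p
c(W) = W*(36 + W)
-24*1258 + c(y(-1)) = -24*1258 + (10*(-1))*(36 + 10*(-1)) = -30192 - 10*(36 - 10) = -30192 - 10*26 = -30192 - 260 = -30452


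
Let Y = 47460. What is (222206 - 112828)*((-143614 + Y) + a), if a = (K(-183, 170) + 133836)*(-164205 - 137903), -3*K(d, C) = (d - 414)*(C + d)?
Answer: -4336998381313388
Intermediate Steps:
K(d, C) = -(-414 + d)*(C + d)/3 (K(d, C) = -(d - 414)*(C + d)/3 = -(-414 + d)*(C + d)/3)
a = -39651372892 (a = ((138*170 + 138*(-183) - ⅓*(-183)² - ⅓*170*(-183)) + 133836)*(-164205 - 137903) = ((23460 - 25254 - ⅓*33489 + 10370) + 133836)*(-302108) = ((23460 - 25254 - 11163 + 10370) + 133836)*(-302108) = (-2587 + 133836)*(-302108) = 131249*(-302108) = -39651372892)
(222206 - 112828)*((-143614 + Y) + a) = (222206 - 112828)*((-143614 + 47460) - 39651372892) = 109378*(-96154 - 39651372892) = 109378*(-39651469046) = -4336998381313388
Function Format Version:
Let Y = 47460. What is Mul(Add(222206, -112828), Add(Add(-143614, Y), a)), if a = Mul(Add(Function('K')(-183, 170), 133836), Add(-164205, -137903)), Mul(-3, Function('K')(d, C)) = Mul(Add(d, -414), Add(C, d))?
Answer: -4336998381313388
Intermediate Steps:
Function('K')(d, C) = Mul(Rational(-1, 3), Add(-414, d), Add(C, d)) (Function('K')(d, C) = Mul(Rational(-1, 3), Mul(Add(d, -414), Add(C, d))) = Mul(Rational(-1, 3), Mul(Add(-414, d), Add(C, d))) = Mul(Rational(-1, 3), Add(-414, d), Add(C, d)))
a = -39651372892 (a = Mul(Add(Add(Mul(138, 170), Mul(138, -183), Mul(Rational(-1, 3), Pow(-183, 2)), Mul(Rational(-1, 3), 170, -183)), 133836), Add(-164205, -137903)) = Mul(Add(Add(23460, -25254, Mul(Rational(-1, 3), 33489), 10370), 133836), -302108) = Mul(Add(Add(23460, -25254, -11163, 10370), 133836), -302108) = Mul(Add(-2587, 133836), -302108) = Mul(131249, -302108) = -39651372892)
Mul(Add(222206, -112828), Add(Add(-143614, Y), a)) = Mul(Add(222206, -112828), Add(Add(-143614, 47460), -39651372892)) = Mul(109378, Add(-96154, -39651372892)) = Mul(109378, -39651469046) = -4336998381313388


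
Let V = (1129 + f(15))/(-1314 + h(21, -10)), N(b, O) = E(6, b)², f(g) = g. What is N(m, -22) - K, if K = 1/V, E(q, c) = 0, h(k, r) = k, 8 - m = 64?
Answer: 1293/1144 ≈ 1.1302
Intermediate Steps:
m = -56 (m = 8 - 1*64 = 8 - 64 = -56)
N(b, O) = 0 (N(b, O) = 0² = 0)
V = -1144/1293 (V = (1129 + 15)/(-1314 + 21) = 1144/(-1293) = 1144*(-1/1293) = -1144/1293 ≈ -0.88476)
K = -1293/1144 (K = 1/(-1144/1293) = -1293/1144 ≈ -1.1302)
N(m, -22) - K = 0 - 1*(-1293/1144) = 0 + 1293/1144 = 1293/1144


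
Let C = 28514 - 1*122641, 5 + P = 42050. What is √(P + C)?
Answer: I*√52082 ≈ 228.21*I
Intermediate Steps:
P = 42045 (P = -5 + 42050 = 42045)
C = -94127 (C = 28514 - 122641 = -94127)
√(P + C) = √(42045 - 94127) = √(-52082) = I*√52082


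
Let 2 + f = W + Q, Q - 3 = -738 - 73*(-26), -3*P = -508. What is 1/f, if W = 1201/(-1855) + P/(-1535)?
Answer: 1708455/1982221666 ≈ 0.00086189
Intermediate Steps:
P = 508/3 (P = -1/3*(-508) = 508/3 ≈ 169.33)
Q = 1163 (Q = 3 + (-738 - 73*(-26)) = 3 + (-738 - 1*(-1898)) = 3 + (-738 + 1898) = 3 + 1160 = 1163)
W = -1294589/1708455 (W = 1201/(-1855) + (508/3)/(-1535) = 1201*(-1/1855) + (508/3)*(-1/1535) = -1201/1855 - 508/4605 = -1294589/1708455 ≈ -0.75775)
f = 1982221666/1708455 (f = -2 + (-1294589/1708455 + 1163) = -2 + 1985638576/1708455 = 1982221666/1708455 ≈ 1160.2)
1/f = 1/(1982221666/1708455) = 1708455/1982221666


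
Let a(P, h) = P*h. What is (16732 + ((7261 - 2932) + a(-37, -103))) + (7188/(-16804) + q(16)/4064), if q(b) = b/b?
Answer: 424628974601/17072864 ≈ 24872.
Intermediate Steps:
q(b) = 1
(16732 + ((7261 - 2932) + a(-37, -103))) + (7188/(-16804) + q(16)/4064) = (16732 + ((7261 - 2932) - 37*(-103))) + (7188/(-16804) + 1/4064) = (16732 + (4329 + 3811)) + (7188*(-1/16804) + 1*(1/4064)) = (16732 + 8140) + (-1797/4201 + 1/4064) = 24872 - 7298807/17072864 = 424628974601/17072864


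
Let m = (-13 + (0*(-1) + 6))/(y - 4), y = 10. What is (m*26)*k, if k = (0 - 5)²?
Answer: -2275/3 ≈ -758.33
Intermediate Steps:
m = -7/6 (m = (-13 + (0*(-1) + 6))/(10 - 4) = (-13 + (0 + 6))/6 = (-13 + 6)*(⅙) = -7*⅙ = -7/6 ≈ -1.1667)
k = 25 (k = (-5)² = 25)
(m*26)*k = -7/6*26*25 = -91/3*25 = -2275/3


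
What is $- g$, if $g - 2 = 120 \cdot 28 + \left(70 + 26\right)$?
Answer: $-3458$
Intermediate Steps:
$g = 3458$ ($g = 2 + \left(120 \cdot 28 + \left(70 + 26\right)\right) = 2 + \left(3360 + 96\right) = 2 + 3456 = 3458$)
$- g = \left(-1\right) 3458 = -3458$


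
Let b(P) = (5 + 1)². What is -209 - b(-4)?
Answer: -245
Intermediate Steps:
b(P) = 36 (b(P) = 6² = 36)
-209 - b(-4) = -209 - 1*36 = -209 - 36 = -245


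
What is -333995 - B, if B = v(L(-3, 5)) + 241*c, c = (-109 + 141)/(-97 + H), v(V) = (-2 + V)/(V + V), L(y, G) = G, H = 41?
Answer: -23370031/70 ≈ -3.3386e+5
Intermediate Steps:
v(V) = (-2 + V)/(2*V) (v(V) = (-2 + V)/((2*V)) = (-2 + V)*(1/(2*V)) = (-2 + V)/(2*V))
c = -4/7 (c = (-109 + 141)/(-97 + 41) = 32/(-56) = 32*(-1/56) = -4/7 ≈ -0.57143)
B = -9619/70 (B = (½)*(-2 + 5)/5 + 241*(-4/7) = (½)*(⅕)*3 - 964/7 = 3/10 - 964/7 = -9619/70 ≈ -137.41)
-333995 - B = -333995 - 1*(-9619/70) = -333995 + 9619/70 = -23370031/70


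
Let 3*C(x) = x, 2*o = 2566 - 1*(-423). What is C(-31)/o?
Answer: -62/8967 ≈ -0.0069142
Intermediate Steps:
o = 2989/2 (o = (2566 - 1*(-423))/2 = (2566 + 423)/2 = (½)*2989 = 2989/2 ≈ 1494.5)
C(x) = x/3
C(-31)/o = ((⅓)*(-31))/(2989/2) = -31/3*2/2989 = -62/8967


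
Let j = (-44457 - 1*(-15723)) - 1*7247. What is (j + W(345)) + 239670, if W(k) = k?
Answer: 204034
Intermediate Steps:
j = -35981 (j = (-44457 + 15723) - 7247 = -28734 - 7247 = -35981)
(j + W(345)) + 239670 = (-35981 + 345) + 239670 = -35636 + 239670 = 204034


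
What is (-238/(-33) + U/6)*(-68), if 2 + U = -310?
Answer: 100504/33 ≈ 3045.6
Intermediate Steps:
U = -312 (U = -2 - 310 = -312)
(-238/(-33) + U/6)*(-68) = (-238/(-33) - 312/6)*(-68) = (-238*(-1/33) - 312*1/6)*(-68) = (238/33 - 52)*(-68) = -1478/33*(-68) = 100504/33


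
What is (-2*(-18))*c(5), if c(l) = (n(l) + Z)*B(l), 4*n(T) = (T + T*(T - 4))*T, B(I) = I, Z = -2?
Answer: 1890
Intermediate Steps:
n(T) = T*(T + T*(-4 + T))/4 (n(T) = ((T + T*(T - 4))*T)/4 = ((T + T*(-4 + T))*T)/4 = (T*(T + T*(-4 + T)))/4 = T*(T + T*(-4 + T))/4)
c(l) = l*(-2 + l²*(-3 + l)/4) (c(l) = (l²*(-3 + l)/4 - 2)*l = (-2 + l²*(-3 + l)/4)*l = l*(-2 + l²*(-3 + l)/4))
(-2*(-18))*c(5) = (-2*(-18))*((¼)*5*(-8 + 5²*(-3 + 5))) = 36*((¼)*5*(-8 + 25*2)) = 36*((¼)*5*(-8 + 50)) = 36*((¼)*5*42) = 36*(105/2) = 1890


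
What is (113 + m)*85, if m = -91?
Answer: 1870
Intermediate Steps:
(113 + m)*85 = (113 - 91)*85 = 22*85 = 1870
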